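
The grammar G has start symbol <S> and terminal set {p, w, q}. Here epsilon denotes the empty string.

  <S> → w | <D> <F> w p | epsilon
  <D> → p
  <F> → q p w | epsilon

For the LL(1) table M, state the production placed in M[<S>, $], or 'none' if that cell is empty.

FIRST(<D>) = {p}
FIRST(<F>) = {epsilon, q}
FIRST(<S>) = {epsilon, p, w}  (via <D> <F> w p)
FOLLOW(<S>) includes $ since <S> is the start symbol.
FOLLOW(<S>): <S> appears on no right-hand side. Thus FOLLOW(<S>) = {$}.
For <S> → w: FIRST(w) = {w}, so it goes in M[<S>, t] for t ∈ {w}.
For <S> → <D> <F> w p: FIRST(<D> <F> w p) = {p}, so it goes in M[<S>, t] for t ∈ {p}.
For <S> → epsilon: FIRST(epsilon) = {epsilon}, so it goes in M[<S>, t] for t ∈ {}; since epsilon ∈ FIRST, also for every t ∈ FOLLOW(<S>) = {$}.

<S> → epsilon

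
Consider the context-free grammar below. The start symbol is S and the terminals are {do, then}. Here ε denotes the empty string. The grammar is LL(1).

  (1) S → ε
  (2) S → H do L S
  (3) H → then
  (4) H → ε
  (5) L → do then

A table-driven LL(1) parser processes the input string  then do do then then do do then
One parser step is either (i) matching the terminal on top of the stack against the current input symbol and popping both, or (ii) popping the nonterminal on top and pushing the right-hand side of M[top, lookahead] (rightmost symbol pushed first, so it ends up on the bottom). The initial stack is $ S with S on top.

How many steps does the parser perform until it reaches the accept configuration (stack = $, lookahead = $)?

15

step 1: stack=$ S  input=then do do then then do do then $  — expand S → H do L S
step 2: stack=$ S L do H  input=then do do then then do do then $  — expand H → then
step 3: stack=$ S L do then  input=then do do then then do do then $  — match then
step 4: stack=$ S L do  input=do do then then do do then $  — match do
step 5: stack=$ S L  input=do then then do do then $  — expand L → do then
step 6: stack=$ S then do  input=do then then do do then $  — match do
step 7: stack=$ S then  input=then then do do then $  — match then
step 8: stack=$ S  input=then do do then $  — expand S → H do L S
step 9: stack=$ S L do H  input=then do do then $  — expand H → then
step 10: stack=$ S L do then  input=then do do then $  — match then
step 11: stack=$ S L do  input=do do then $  — match do
step 12: stack=$ S L  input=do then $  — expand L → do then
step 13: stack=$ S then do  input=do then $  — match do
step 14: stack=$ S then  input=then $  — match then
step 15: stack=$ S  input=$  — expand S → ε
Accept reached after 15 steps.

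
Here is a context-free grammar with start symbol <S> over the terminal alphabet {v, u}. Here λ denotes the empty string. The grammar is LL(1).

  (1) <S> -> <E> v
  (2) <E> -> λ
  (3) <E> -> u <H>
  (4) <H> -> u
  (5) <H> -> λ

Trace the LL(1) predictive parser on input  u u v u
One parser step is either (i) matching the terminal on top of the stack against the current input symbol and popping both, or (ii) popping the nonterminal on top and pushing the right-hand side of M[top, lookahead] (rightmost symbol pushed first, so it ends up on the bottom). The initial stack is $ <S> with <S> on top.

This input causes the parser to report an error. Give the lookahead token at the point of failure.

u

     Stack      Input      Action
  1  $ <S>      u u v u $  expand <S> -> <E> v
  2  $ v <E>    u u v u $  expand <E> -> u <H>
  3  $ v <H> u  u u v u $  match u
  4  $ v <H>    u v u $    expand <H> -> u
  5  $ v u      u v u $    match u
  6  $ v        v u $      match v
  7  $          u $        error: stack empty but input remains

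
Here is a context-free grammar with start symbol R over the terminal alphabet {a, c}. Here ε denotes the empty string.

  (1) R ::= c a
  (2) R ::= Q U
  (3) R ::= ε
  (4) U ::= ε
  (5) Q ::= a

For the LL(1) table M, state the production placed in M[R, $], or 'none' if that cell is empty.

FIRST(U) = {ε}
FIRST(Q) = {a}
FIRST(R) = {ε, a, c}  (via Q U)
FOLLOW(R) includes $ since R is the start symbol.
FOLLOW(R): R appears on no right-hand side. Thus FOLLOW(R) = {$}.
For R ::= c a: FIRST(c a) = {c}, so it goes in M[R, t] for t ∈ {c}.
For R ::= Q U: FIRST(Q U) = {a}, so it goes in M[R, t] for t ∈ {a}.
For R ::= ε: FIRST(ε) = {ε}, so it goes in M[R, t] for t ∈ {}; since ε ∈ FIRST, also for every t ∈ FOLLOW(R) = {$}.

R ::= ε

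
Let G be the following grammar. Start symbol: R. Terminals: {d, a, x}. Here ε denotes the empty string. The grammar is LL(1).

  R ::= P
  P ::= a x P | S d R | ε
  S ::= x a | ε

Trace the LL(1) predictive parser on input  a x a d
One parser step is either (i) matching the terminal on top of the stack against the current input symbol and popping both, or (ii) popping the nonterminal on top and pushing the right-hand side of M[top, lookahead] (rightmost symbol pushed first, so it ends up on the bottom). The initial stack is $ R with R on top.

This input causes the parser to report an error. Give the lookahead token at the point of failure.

d

     Stack    Input      Action
  1  $ R      a x a d $  expand R ::= P
  2  $ P      a x a d $  expand P ::= a x P
  3  $ P x a  a x a d $  match a
  4  $ P x    x a d $    match x
  5  $ P      a d $      expand P ::= a x P
  6  $ P x a  a d $      match a
  7  $ P x    d $        error: top is terminal x but lookahead is d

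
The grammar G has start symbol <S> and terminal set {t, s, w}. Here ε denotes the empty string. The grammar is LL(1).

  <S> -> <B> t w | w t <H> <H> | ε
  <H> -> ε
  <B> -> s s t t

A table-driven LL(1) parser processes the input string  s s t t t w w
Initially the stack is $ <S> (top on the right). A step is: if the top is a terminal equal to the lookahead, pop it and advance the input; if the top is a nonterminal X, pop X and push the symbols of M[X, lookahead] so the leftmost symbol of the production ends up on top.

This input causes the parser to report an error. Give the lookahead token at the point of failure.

     Stack          Input            Action
  1  $ <S>          s s t t t w w $  expand <S> -> <B> t w
  2  $ w t <B>      s s t t t w w $  expand <B> -> s s t t
  3  $ w t t t s s  s s t t t w w $  match s
  4  $ w t t t s    s t t t w w $    match s
  5  $ w t t t      t t t w w $      match t
  6  $ w t t        t t w w $        match t
  7  $ w t          t w w $          match t
  8  $ w            w w $            match w
  9  $              w $              error: stack empty but input remains

w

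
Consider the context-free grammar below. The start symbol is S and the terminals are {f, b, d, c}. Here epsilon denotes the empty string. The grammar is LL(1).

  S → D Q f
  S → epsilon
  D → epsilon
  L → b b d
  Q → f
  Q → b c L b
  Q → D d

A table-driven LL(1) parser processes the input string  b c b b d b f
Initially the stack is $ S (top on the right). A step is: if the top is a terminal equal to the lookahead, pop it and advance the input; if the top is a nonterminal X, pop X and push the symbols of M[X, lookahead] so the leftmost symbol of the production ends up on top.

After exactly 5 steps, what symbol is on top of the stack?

L

     Stack        Input            Action
  1  $ S          b c b b d b f $  expand S → D Q f
  2  $ f Q D      b c b b d b f $  expand D → epsilon
  3  $ f Q        b c b b d b f $  expand Q → b c L b
  4  $ f b L c b  b c b b d b f $  match b
  5  $ f b L c    c b b d b f $    match c
Stack after step 5: $ f b L (top = L).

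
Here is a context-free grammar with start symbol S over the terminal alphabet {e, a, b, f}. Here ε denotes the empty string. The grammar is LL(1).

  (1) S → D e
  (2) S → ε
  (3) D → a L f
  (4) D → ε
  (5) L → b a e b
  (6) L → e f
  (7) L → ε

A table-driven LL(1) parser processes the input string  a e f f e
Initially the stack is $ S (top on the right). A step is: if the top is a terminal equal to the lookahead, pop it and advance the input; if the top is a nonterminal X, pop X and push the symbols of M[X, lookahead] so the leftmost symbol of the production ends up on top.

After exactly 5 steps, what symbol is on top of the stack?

f

step 1: stack=$ S  input=a e f f e $  — expand S → D e
step 2: stack=$ e D  input=a e f f e $  — expand D → a L f
step 3: stack=$ e f L a  input=a e f f e $  — match a
step 4: stack=$ e f L  input=e f f e $  — expand L → e f
step 5: stack=$ e f f e  input=e f f e $  — match e
Stack after step 5: $ e f f (top = f).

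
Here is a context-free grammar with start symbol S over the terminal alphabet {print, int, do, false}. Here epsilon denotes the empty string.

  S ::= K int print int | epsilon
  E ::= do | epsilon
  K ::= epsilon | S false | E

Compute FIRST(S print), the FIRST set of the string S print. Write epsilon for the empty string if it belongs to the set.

{do, false, int, print}

FIRST(E): from E::=do we get {do}; from E::=epsilon we get {epsilon}. So FIRST(E) = {epsilon, do}.
FIRST(S): from S::=K int print int we get {do, false, int}; from S::=epsilon we get {epsilon}. So FIRST(S) = {epsilon, do, false, int}.
FIRST(K): from K::=epsilon we get {epsilon}; from K::=S false we get {do, false, int}; from K::=E we get {epsilon, do}. So FIRST(K) = {epsilon, do, false, int}.
FIRST(S print): take FIRST of each symbol in turn, carrying on past any symbol whose FIRST contains epsilon; result {do, false, int, print}.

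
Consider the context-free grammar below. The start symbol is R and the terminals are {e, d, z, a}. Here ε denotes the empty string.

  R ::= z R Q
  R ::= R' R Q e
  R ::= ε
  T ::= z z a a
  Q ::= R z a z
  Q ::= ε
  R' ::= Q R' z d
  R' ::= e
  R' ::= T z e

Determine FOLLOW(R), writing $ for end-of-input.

FIRST(T) = {z}
FIRST(R) = {ε, e, z}  (via R' R Q e)
FIRST(Q) = {ε, e, z}  (via R z a z)
FIRST(R') = {e, z}  (via Q R' z d, T z e)
FOLLOW(R) includes $ since R is the start symbol.
FOLLOW(R): in R::=z R Q, R is followed by Q with FIRST {ε, e, z}; in R::=z R Q, the suffix after R is nullable (adds nothing new); in R::=R' R Q e, R is followed by Q e with FIRST {e, z}; in Q::=R z a z, R is followed by z a z with FIRST {z}. Thus FOLLOW(R) = {$, e, z}.
FOLLOW(T): in R'::=T z e, T is followed by z e with FIRST {z}. Thus FOLLOW(T) = {z}.
FOLLOW(Q): in R::=z R Q, the suffix after Q is empty, so FOLLOW(Q) ⊇ FOLLOW(R) = {$, e, z}; in R::=R' R Q e, Q is followed by e with FIRST {e}; in R'::=Q R' z d, Q is followed by R' z d with FIRST {e, z}. Thus FOLLOW(Q) = {$, e, z}.
FOLLOW(R'): in R::=R' R Q e, R' is followed by R Q e with FIRST {e, z}; in R'::=Q R' z d, R' is followed by z d with FIRST {z}. Thus FOLLOW(R') = {e, z}.

{$, e, z}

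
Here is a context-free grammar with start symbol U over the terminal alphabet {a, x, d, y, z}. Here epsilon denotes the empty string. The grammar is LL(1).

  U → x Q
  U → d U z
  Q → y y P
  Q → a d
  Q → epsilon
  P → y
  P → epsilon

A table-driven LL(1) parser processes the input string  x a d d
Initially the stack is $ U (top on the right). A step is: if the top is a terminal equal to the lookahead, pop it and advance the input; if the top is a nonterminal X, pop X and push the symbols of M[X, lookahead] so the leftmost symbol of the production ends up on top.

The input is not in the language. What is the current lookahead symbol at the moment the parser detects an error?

step 1: stack=$ U  input=x a d d $  — expand U → x Q
step 2: stack=$ Q x  input=x a d d $  — match x
step 3: stack=$ Q  input=a d d $  — expand Q → a d
step 4: stack=$ d a  input=a d d $  — match a
step 5: stack=$ d  input=d d $  — match d
step 6: stack=$  input=d $  — error: stack empty but input remains

d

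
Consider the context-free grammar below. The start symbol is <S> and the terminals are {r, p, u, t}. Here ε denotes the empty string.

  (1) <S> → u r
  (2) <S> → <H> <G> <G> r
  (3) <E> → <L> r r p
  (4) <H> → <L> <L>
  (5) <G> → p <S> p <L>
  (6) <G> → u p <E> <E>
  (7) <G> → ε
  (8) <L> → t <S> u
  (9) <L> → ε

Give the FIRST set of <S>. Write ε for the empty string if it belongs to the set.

FIRST(<G>): from <G>→p <S> p <L> we get {p}; from <G>→u p <E> <E> we get {u}; from <G>→ε we get {ε}. So FIRST(<G>) = {ε, p, u}.
FIRST(<L>): from <L>→t <S> u we get {t}; from <L>→ε we get {ε}. So FIRST(<L>) = {ε, t}.
FIRST(<E>): from <E>→<L> r r p we get {r, t}. So FIRST(<E>) = {r, t}.
FIRST(<H>): from <H>→<L> <L> we get {ε, t}. So FIRST(<H>) = {ε, t}.
FIRST(<S>): from <S>→u r we get {u}; from <S>→<H> <G> <G> r we get {p, r, t, u}. So FIRST(<S>) = {p, r, t, u}.

{p, r, t, u}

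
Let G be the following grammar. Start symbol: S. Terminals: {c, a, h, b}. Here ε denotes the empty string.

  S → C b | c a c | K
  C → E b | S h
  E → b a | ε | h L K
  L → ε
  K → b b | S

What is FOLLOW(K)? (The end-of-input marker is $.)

{$, b, h}

FIRST(E): from E→b a we get {b}; from E→ε we get {ε}; from E→h L K we get {h}. So FIRST(E) = {ε, b, h}.
FIRST(L): from L→ε we get {ε}. So FIRST(L) = {ε}.
FIRST(S): from S→C b we get {b, c, h}; from S→c a c we get {c}; from S→K we get {b, c, h}. So FIRST(S) = {b, c, h}.
FIRST(C): from C→E b we get {b, h}; from C→S h we get {b, c, h}. So FIRST(C) = {b, c, h}.
FIRST(K): from K→b b we get {b}; from K→S we get {b, c, h}. So FIRST(K) = {b, c, h}.
FOLLOW(S) includes $ since S is the start symbol.
FOLLOW(C): in S→C b, C is followed by b with FIRST {b}. Thus FOLLOW(C) = {b}.
FOLLOW(E): in C→E b, E is followed by b with FIRST {b}. Thus FOLLOW(E) = {b}.
FOLLOW(L): in E→h L K, L is followed by K with FIRST {b, c, h}. Thus FOLLOW(L) = {b, c, h}.
FOLLOW(S): in C→S h, S is followed by h with FIRST {h}; in K→S, the suffix after S is empty, so FOLLOW(S) ⊇ FOLLOW(K) = {$, b, h}. Thus FOLLOW(S) = {$, b, h}.
FOLLOW(K): in S→K, the suffix after K is empty, so FOLLOW(K) ⊇ FOLLOW(S) = {$, b, h}; in E→h L K, the suffix after K is empty, so FOLLOW(K) ⊇ FOLLOW(E) = {b}. Thus FOLLOW(K) = {$, b, h}.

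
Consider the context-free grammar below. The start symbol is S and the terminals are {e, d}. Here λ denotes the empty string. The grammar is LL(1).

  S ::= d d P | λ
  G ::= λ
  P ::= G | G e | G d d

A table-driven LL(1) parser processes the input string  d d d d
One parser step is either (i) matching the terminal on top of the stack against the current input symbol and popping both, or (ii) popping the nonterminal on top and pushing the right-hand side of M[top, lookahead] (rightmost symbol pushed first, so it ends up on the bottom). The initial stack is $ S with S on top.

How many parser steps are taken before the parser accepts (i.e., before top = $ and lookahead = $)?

step 1: stack=$ S  input=d d d d $  — expand S ::= d d P
step 2: stack=$ P d d  input=d d d d $  — match d
step 3: stack=$ P d  input=d d d $  — match d
step 4: stack=$ P  input=d d $  — expand P ::= G d d
step 5: stack=$ d d G  input=d d $  — expand G ::= λ
step 6: stack=$ d d  input=d d $  — match d
step 7: stack=$ d  input=d $  — match d
Accept reached after 7 steps.

7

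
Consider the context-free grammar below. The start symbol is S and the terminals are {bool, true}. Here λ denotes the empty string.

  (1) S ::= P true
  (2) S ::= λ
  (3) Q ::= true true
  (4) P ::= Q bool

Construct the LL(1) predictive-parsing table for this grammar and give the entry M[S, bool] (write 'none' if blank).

none

FIRST(Q): from Q::=true true we get {true}. So FIRST(Q) = {true}.
FIRST(P): from P::=Q bool we get {true}. So FIRST(P) = {true}.
FIRST(S): from S::=P true we get {true}; from S::=λ we get {λ}. So FIRST(S) = {λ, true}.
FOLLOW(S) includes $ since S is the start symbol.
FOLLOW(S): S appears on no right-hand side. Thus FOLLOW(S) = {$}.
For S ::= P true: FIRST(P true) = {true}, so it goes in M[S, t] for t ∈ {true}.
For S ::= λ: FIRST(λ) = {λ}, so it goes in M[S, t] for t ∈ {}; since λ ∈ FIRST, also for every t ∈ FOLLOW(S) = {$}.
None of these place a production in M[S, bool].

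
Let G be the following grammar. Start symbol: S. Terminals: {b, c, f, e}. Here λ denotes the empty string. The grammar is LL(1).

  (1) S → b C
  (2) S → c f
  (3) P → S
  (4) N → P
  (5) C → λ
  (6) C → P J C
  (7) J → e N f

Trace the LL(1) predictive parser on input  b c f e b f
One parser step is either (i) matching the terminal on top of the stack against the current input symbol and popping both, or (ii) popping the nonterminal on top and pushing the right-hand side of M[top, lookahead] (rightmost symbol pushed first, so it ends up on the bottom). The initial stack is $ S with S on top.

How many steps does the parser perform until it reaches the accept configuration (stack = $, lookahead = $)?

      Stack      Input          Action
   1  $ S        b c f e b f $  expand S → b C
   2  $ C b      b c f e b f $  match b
   3  $ C        c f e b f $    expand C → P J C
   4  $ C J P    c f e b f $    expand P → S
   5  $ C J S    c f e b f $    expand S → c f
   6  $ C J f c  c f e b f $    match c
   7  $ C J f    f e b f $      match f
   8  $ C J      e b f $        expand J → e N f
   9  $ C f N e  e b f $        match e
  10  $ C f N    b f $          expand N → P
  11  $ C f P    b f $          expand P → S
  12  $ C f S    b f $          expand S → b C
  13  $ C f C b  b f $          match b
  14  $ C f C    f $            expand C → λ
  15  $ C f      f $            match f
  16  $ C        $              expand C → λ
Accept reached after 16 steps.

16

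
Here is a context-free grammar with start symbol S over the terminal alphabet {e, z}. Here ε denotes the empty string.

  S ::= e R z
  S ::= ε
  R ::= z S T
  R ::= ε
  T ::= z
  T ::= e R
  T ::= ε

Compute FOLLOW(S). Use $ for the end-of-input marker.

{$, e, z}

FIRST(S): from S::=e R z we get {e}; from S::=ε we get {ε}. So FIRST(S) = {ε, e}.
FIRST(R): from R::=z S T we get {z}; from R::=ε we get {ε}. So FIRST(R) = {ε, z}.
FIRST(T): from T::=z we get {z}; from T::=e R we get {e}; from T::=ε we get {ε}. So FIRST(T) = {ε, e, z}.
FOLLOW(S) includes $ since S is the start symbol.
FOLLOW(S): in R::=z S T, S is followed by T with FIRST {ε, e, z}; in R::=z S T, the suffix after S is nullable, so FOLLOW(S) ⊇ FOLLOW(R) = {z}. Thus FOLLOW(S) = {$, e, z}.
FOLLOW(R): in S::=e R z, R is followed by z with FIRST {z}; in T::=e R, the suffix after R is empty, so FOLLOW(R) ⊇ FOLLOW(T) = {z}. Thus FOLLOW(R) = {z}.
FOLLOW(T): in R::=z S T, the suffix after T is empty, so FOLLOW(T) ⊇ FOLLOW(R) = {z}. Thus FOLLOW(T) = {z}.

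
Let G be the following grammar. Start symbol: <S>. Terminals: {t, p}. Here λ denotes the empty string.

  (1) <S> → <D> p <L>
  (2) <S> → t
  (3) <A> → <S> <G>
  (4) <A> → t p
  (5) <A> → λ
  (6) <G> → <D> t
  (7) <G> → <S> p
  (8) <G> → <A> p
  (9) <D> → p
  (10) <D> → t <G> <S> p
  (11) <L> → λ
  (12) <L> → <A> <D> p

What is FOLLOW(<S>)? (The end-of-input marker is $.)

FIRST(<D>) = {p, t}
FIRST(<S>) = {p, t}  (via <D> p <L>)
FIRST(<A>) = {λ, p, t}  (via <S> <G>)
FIRST(<G>) = {p, t}  (via <D> t, <S> p, <A> p)
FIRST(<L>) = {λ, p, t}  (via <A> <D> p)
FOLLOW(<S>) includes $ since <S> is the start symbol.
FOLLOW(<S>): in <A>→<S> <G>, <S> is followed by <G> with FIRST {p, t}; in <G>→<S> p, <S> is followed by p with FIRST {p}; in <D>→t <G> <S> p, <S> is followed by p with FIRST {p}. Thus FOLLOW(<S>) = {$, p, t}.
FOLLOW(<A>): in <G>→<A> p, <A> is followed by p with FIRST {p}; in <L>→<A> <D> p, <A> is followed by <D> p with FIRST {p, t}. Thus FOLLOW(<A>) = {p, t}.
FOLLOW(<G>): in <A>→<S> <G>, the suffix after <G> is empty, so FOLLOW(<G>) ⊇ FOLLOW(<A>) = {p, t}; in <D>→t <G> <S> p, <G> is followed by <S> p with FIRST {p, t}. Thus FOLLOW(<G>) = {p, t}.
FOLLOW(<D>): in <S>→<D> p <L>, <D> is followed by p <L> with FIRST {p}; in <G>→<D> t, <D> is followed by t with FIRST {t}; in <L>→<A> <D> p, <D> is followed by p with FIRST {p}. Thus FOLLOW(<D>) = {p, t}.
FOLLOW(<L>): in <S>→<D> p <L>, the suffix after <L> is empty, so FOLLOW(<L>) ⊇ FOLLOW(<S>) = {$, p, t}. Thus FOLLOW(<L>) = {$, p, t}.

{$, p, t}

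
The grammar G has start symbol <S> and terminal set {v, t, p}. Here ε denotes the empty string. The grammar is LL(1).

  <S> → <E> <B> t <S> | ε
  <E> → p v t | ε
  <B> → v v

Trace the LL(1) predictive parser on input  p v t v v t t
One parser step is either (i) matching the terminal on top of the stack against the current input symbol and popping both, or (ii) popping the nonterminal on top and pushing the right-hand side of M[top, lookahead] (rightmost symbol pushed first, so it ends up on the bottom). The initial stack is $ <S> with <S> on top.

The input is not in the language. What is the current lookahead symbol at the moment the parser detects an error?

step 1: stack=$ <S>  input=p v t v v t t $  — expand <S> → <E> <B> t <S>
step 2: stack=$ <S> t <B> <E>  input=p v t v v t t $  — expand <E> → p v t
step 3: stack=$ <S> t <B> t v p  input=p v t v v t t $  — match p
step 4: stack=$ <S> t <B> t v  input=v t v v t t $  — match v
step 5: stack=$ <S> t <B> t  input=t v v t t $  — match t
step 6: stack=$ <S> t <B>  input=v v t t $  — expand <B> → v v
step 7: stack=$ <S> t v v  input=v v t t $  — match v
step 8: stack=$ <S> t v  input=v t t $  — match v
step 9: stack=$ <S> t  input=t t $  — match t
step 10: stack=$ <S>  input=t $  — error: M[<S>, t] is empty

t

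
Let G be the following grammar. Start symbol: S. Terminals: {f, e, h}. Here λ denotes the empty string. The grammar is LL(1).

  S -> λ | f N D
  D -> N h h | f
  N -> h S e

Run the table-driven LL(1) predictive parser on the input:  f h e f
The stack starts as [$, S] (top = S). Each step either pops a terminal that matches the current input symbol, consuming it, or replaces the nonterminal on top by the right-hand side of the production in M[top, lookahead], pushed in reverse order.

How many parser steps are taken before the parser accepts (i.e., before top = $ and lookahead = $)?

     Stack      Input      Action
  1  $ S        f h e f $  expand S -> f N D
  2  $ D N f    f h e f $  match f
  3  $ D N      h e f $    expand N -> h S e
  4  $ D e S h  h e f $    match h
  5  $ D e S    e f $      expand S -> λ
  6  $ D e      e f $      match e
  7  $ D        f $        expand D -> f
  8  $ f        f $        match f
Accept reached after 8 steps.

8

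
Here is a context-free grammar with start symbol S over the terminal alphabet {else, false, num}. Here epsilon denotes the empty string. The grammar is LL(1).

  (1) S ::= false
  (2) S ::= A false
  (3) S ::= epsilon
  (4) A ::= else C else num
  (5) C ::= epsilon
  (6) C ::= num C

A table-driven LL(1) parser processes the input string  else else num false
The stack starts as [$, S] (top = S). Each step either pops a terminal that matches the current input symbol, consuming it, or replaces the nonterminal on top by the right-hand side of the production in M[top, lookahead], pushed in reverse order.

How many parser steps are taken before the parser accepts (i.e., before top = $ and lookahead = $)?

7

     Stack                    Input                  Action
  1  $ S                      else else num false $  expand S ::= A false
  2  $ false A                else else num false $  expand A ::= else C else num
  3  $ false num else C else  else else num false $  match else
  4  $ false num else C       else num false $       expand C ::= epsilon
  5  $ false num else         else num false $       match else
  6  $ false num              num false $            match num
  7  $ false                  false $                match false
Accept reached after 7 steps.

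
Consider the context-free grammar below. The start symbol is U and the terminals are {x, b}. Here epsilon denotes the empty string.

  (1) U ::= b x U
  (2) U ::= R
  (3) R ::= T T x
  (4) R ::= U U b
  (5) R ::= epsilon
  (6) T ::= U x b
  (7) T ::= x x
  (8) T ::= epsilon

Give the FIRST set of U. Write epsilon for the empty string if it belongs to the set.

{epsilon, b, x}

FIRST(U) = {epsilon, b, x}  (via R)
FIRST(T) = {epsilon, b, x}  (via U x b)
FIRST(R) = {epsilon, b, x}  (via T T x, U U b)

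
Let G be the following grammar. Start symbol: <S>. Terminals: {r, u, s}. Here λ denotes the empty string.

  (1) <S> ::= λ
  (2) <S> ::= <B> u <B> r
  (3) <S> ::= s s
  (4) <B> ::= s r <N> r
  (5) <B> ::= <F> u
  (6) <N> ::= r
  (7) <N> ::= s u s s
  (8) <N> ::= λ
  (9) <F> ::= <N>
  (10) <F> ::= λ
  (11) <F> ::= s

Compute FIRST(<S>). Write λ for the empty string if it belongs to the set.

{λ, r, s, u}

FIRST(<N>) = {λ, r, s}
FIRST(<F>) = {λ, r, s}  (via <N>)
FIRST(<B>) = {r, s, u}  (via <F> u)
FIRST(<S>) = {λ, r, s, u}  (via <B> u <B> r)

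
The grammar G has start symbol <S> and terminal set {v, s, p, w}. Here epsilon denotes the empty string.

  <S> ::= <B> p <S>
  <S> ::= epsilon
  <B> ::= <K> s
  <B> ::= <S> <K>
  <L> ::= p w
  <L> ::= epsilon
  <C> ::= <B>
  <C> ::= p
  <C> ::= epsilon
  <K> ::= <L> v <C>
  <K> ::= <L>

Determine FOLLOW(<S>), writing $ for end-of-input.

{$, p, s, v}

FIRST(<L>) = {epsilon, p}
FIRST(<K>) = {epsilon, p, v}  (via <L> v <C>, <L>)
FIRST(<S>) = {epsilon, p, s, v}  (via <B> p <S>)
FIRST(<B>) = {epsilon, p, s, v}  (via <K> s, <S> <K>)
FIRST(<C>) = {epsilon, p, s, v}  (via <B>)
FOLLOW(<S>) includes $ since <S> is the start symbol.
FOLLOW(<S>): in <S>::=<B> p <S>, the suffix after <S> is empty (adds nothing new); in <B>::=<S> <K>, <S> is followed by <K> with FIRST {epsilon, p, v}; in <B>::=<S> <K>, the suffix after <S> is nullable, so FOLLOW(<S>) ⊇ FOLLOW(<B>) = {p, s}. Thus FOLLOW(<S>) = {$, p, s, v}.
FOLLOW(<B>): in <S>::=<B> p <S>, <B> is followed by p <S> with FIRST {p}; in <C>::=<B>, the suffix after <B> is empty, so FOLLOW(<B>) ⊇ FOLLOW(<C>) = {p, s}. Thus FOLLOW(<B>) = {p, s}.
FOLLOW(<K>): in <B>::=<K> s, <K> is followed by s with FIRST {s}; in <B>::=<S> <K>, the suffix after <K> is empty, so FOLLOW(<K>) ⊇ FOLLOW(<B>) = {p, s}. Thus FOLLOW(<K>) = {p, s}.
FOLLOW(<L>): in <K>::=<L> v <C>, <L> is followed by v <C> with FIRST {v}; in <K>::=<L>, the suffix after <L> is empty, so FOLLOW(<L>) ⊇ FOLLOW(<K>) = {p, s}. Thus FOLLOW(<L>) = {p, s, v}.
FOLLOW(<C>): in <K>::=<L> v <C>, the suffix after <C> is empty, so FOLLOW(<C>) ⊇ FOLLOW(<K>) = {p, s}. Thus FOLLOW(<C>) = {p, s}.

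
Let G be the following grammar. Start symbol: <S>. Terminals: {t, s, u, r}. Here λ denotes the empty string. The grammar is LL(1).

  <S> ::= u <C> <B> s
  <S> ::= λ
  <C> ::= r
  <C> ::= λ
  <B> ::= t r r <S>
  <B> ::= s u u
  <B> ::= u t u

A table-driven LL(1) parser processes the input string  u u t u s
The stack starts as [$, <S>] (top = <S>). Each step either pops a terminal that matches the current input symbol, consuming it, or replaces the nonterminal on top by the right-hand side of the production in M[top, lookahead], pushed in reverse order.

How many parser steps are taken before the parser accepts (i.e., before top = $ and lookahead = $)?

8

step 1: stack=$ <S>  input=u u t u s $  — expand <S> ::= u <C> <B> s
step 2: stack=$ s <B> <C> u  input=u u t u s $  — match u
step 3: stack=$ s <B> <C>  input=u t u s $  — expand <C> ::= λ
step 4: stack=$ s <B>  input=u t u s $  — expand <B> ::= u t u
step 5: stack=$ s u t u  input=u t u s $  — match u
step 6: stack=$ s u t  input=t u s $  — match t
step 7: stack=$ s u  input=u s $  — match u
step 8: stack=$ s  input=s $  — match s
Accept reached after 8 steps.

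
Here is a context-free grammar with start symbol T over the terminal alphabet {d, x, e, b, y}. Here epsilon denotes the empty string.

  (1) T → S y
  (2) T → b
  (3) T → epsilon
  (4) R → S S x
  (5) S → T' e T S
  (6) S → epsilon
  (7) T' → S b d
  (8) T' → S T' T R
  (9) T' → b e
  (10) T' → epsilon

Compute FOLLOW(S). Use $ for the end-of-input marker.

FIRST(T) = {epsilon, b, e, x, y}  (via S y)
FIRST(R) = {b, e, x, y}  (via S S x)
FIRST(S) = {epsilon, b, e, x, y}  (via T' e T S)
FIRST(T') = {epsilon, b, e, x, y}  (via S b d, S T' T R)
FOLLOW(T) includes $ since T is the start symbol.
FOLLOW(S): in T→S y, S is followed by y with FIRST {y}; in R→S S x (occurrence 1), S is followed by S x with FIRST {b, e, x, y}; in R→S S x (occurrence 2), S is followed by x with FIRST {x}; in S→T' e T S, the suffix after S is empty (adds nothing new); in T'→S b d, S is followed by b d with FIRST {b}; in T'→S T' T R, S is followed by T' T R with FIRST {b, e, x, y}. Thus FOLLOW(S) = {b, e, x, y}.
FOLLOW(T): in S→T' e T S, T is followed by S with FIRST {epsilon, b, e, x, y}; in S→T' e T S, the suffix after T is nullable, so FOLLOW(T) ⊇ FOLLOW(S) = {b, e, x, y}; in T'→S T' T R, T is followed by R with FIRST {b, e, x, y}. Thus FOLLOW(T) = {$, b, e, x, y}.
FOLLOW(T'): in S→T' e T S, T' is followed by e T S with FIRST {e}; in T'→S T' T R, T' is followed by T R with FIRST {b, e, x, y}. Thus FOLLOW(T') = {b, e, x, y}.
FOLLOW(R): in T'→S T' T R, the suffix after R is empty, so FOLLOW(R) ⊇ FOLLOW(T') = {b, e, x, y}. Thus FOLLOW(R) = {b, e, x, y}.

{b, e, x, y}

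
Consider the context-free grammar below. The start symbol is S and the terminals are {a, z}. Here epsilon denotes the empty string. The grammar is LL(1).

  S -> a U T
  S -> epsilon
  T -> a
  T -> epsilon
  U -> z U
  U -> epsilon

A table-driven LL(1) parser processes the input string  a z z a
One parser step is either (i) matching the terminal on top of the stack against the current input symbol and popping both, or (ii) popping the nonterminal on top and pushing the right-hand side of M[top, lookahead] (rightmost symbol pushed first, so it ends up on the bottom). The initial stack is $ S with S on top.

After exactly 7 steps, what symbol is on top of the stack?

     Stack    Input      Action
  1  $ S      a z z a $  expand S -> a U T
  2  $ T U a  a z z a $  match a
  3  $ T U    z z a $    expand U -> z U
  4  $ T U z  z z a $    match z
  5  $ T U    z a $      expand U -> z U
  6  $ T U z  z a $      match z
  7  $ T U    a $        expand U -> epsilon
Stack after step 7: $ T (top = T).

T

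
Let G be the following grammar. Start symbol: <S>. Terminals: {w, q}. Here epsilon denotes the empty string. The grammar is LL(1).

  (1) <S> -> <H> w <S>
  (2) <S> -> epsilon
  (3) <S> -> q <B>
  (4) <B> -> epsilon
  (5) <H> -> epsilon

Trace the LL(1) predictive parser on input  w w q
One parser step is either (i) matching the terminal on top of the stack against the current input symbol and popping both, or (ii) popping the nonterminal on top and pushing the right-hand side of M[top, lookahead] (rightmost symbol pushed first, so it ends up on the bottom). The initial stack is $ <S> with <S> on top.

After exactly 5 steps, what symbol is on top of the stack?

w

     Stack        Input    Action
  1  $ <S>        w w q $  expand <S> -> <H> w <S>
  2  $ <S> w <H>  w w q $  expand <H> -> epsilon
  3  $ <S> w      w w q $  match w
  4  $ <S>        w q $    expand <S> -> <H> w <S>
  5  $ <S> w <H>  w q $    expand <H> -> epsilon
Stack after step 5: $ <S> w (top = w).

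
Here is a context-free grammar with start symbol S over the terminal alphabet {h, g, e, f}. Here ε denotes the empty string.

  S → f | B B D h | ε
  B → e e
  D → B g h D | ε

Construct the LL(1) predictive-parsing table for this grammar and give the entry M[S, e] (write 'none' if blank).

FIRST(B): from B→e e we get {e}. So FIRST(B) = {e}.
FIRST(S): from S→f we get {f}; from S→B B D h we get {e}; from S→ε we get {ε}. So FIRST(S) = {ε, e, f}.
FIRST(D): from D→B g h D we get {e}; from D→ε we get {ε}. So FIRST(D) = {ε, e}.
FOLLOW(S) includes $ since S is the start symbol.
FOLLOW(S): S appears on no right-hand side. Thus FOLLOW(S) = {$}.
For S → f: FIRST(f) = {f}, so it goes in M[S, t] for t ∈ {f}.
For S → B B D h: FIRST(B B D h) = {e}, so it goes in M[S, t] for t ∈ {e}.
For S → ε: FIRST(ε) = {ε}, so it goes in M[S, t] for t ∈ {}; since ε ∈ FIRST, also for every t ∈ FOLLOW(S) = {$}.

S → B B D h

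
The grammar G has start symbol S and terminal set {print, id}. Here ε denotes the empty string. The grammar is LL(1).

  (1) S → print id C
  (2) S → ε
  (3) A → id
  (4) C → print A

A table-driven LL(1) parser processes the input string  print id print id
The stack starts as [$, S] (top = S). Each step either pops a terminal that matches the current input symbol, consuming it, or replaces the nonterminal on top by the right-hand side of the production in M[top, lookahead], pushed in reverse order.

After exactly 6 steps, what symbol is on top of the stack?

step 1: stack=$ S  input=print id print id $  — expand S → print id C
step 2: stack=$ C id print  input=print id print id $  — match print
step 3: stack=$ C id  input=id print id $  — match id
step 4: stack=$ C  input=print id $  — expand C → print A
step 5: stack=$ A print  input=print id $  — match print
step 6: stack=$ A  input=id $  — expand A → id
Stack after step 6: $ id (top = id).

id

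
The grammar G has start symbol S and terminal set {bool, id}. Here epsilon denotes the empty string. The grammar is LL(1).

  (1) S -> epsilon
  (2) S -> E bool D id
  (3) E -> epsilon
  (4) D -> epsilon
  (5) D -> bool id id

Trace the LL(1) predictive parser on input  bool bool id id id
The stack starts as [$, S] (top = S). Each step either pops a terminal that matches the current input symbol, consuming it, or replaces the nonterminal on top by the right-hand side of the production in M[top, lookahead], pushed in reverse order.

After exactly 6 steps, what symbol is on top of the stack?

id

step 1: stack=$ S  input=bool bool id id id $  — expand S -> E bool D id
step 2: stack=$ id D bool E  input=bool bool id id id $  — expand E -> epsilon
step 3: stack=$ id D bool  input=bool bool id id id $  — match bool
step 4: stack=$ id D  input=bool id id id $  — expand D -> bool id id
step 5: stack=$ id id id bool  input=bool id id id $  — match bool
step 6: stack=$ id id id  input=id id id $  — match id
Stack after step 6: $ id id (top = id).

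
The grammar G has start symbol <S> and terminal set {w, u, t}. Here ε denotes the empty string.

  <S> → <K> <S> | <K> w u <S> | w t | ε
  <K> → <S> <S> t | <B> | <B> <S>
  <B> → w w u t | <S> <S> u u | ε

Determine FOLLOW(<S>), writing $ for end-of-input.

FIRST(<S>) = {ε, t, u, w}  (via <K> <S>, <K> w u <S>)
FIRST(<B>) = {ε, t, u, w}  (via <S> <S> u u)
FIRST(<K>) = {ε, t, u, w}  (via <S> <S> t, <B>, <B> <S>)
FOLLOW(<S>) includes $ since <S> is the start symbol.
FOLLOW(<S>): in <S>→<K> <S>, the suffix after <S> is empty (adds nothing new); in <S>→<K> w u <S>, the suffix after <S> is empty (adds nothing new); in <K>→<S> <S> t (occurrence 1), <S> is followed by <S> t with FIRST {t, u, w}; in <K>→<S> <S> t (occurrence 2), <S> is followed by t with FIRST {t}; in <K>→<B> <S>, the suffix after <S> is empty, so FOLLOW(<S>) ⊇ FOLLOW(<K>) = {$, t, u, w}; in <B>→<S> <S> u u (occurrence 1), <S> is followed by <S> u u with FIRST {t, u, w}; in <B>→<S> <S> u u (occurrence 2), <S> is followed by u u with FIRST {u}. Thus FOLLOW(<S>) = {$, t, u, w}.
FOLLOW(<K>): in <S>→<K> <S>, <K> is followed by <S> with FIRST {ε, t, u, w}; in <S>→<K> <S>, the suffix after <K> is nullable, so FOLLOW(<K>) ⊇ FOLLOW(<S>) = {$, t, u, w}; in <S>→<K> w u <S>, <K> is followed by w u <S> with FIRST {w}. Thus FOLLOW(<K>) = {$, t, u, w}.
FOLLOW(<B>): in <K>→<B>, the suffix after <B> is empty, so FOLLOW(<B>) ⊇ FOLLOW(<K>) = {$, t, u, w}; in <K>→<B> <S>, <B> is followed by <S> with FIRST {ε, t, u, w}; in <K>→<B> <S>, the suffix after <B> is nullable, so FOLLOW(<B>) ⊇ FOLLOW(<K>) = {$, t, u, w}. Thus FOLLOW(<B>) = {$, t, u, w}.

{$, t, u, w}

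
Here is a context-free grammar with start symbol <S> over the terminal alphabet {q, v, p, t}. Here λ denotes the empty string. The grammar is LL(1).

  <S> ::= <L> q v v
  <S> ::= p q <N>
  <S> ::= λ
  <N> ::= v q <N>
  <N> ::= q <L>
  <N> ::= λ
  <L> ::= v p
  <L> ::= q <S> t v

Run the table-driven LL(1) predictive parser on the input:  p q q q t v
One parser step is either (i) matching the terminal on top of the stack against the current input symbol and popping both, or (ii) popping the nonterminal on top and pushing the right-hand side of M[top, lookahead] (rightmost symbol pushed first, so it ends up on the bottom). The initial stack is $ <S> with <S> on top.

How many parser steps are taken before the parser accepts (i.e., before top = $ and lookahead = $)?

step 1: stack=$ <S>  input=p q q q t v $  — expand <S> ::= p q <N>
step 2: stack=$ <N> q p  input=p q q q t v $  — match p
step 3: stack=$ <N> q  input=q q q t v $  — match q
step 4: stack=$ <N>  input=q q t v $  — expand <N> ::= q <L>
step 5: stack=$ <L> q  input=q q t v $  — match q
step 6: stack=$ <L>  input=q t v $  — expand <L> ::= q <S> t v
step 7: stack=$ v t <S> q  input=q t v $  — match q
step 8: stack=$ v t <S>  input=t v $  — expand <S> ::= λ
step 9: stack=$ v t  input=t v $  — match t
step 10: stack=$ v  input=v $  — match v
Accept reached after 10 steps.

10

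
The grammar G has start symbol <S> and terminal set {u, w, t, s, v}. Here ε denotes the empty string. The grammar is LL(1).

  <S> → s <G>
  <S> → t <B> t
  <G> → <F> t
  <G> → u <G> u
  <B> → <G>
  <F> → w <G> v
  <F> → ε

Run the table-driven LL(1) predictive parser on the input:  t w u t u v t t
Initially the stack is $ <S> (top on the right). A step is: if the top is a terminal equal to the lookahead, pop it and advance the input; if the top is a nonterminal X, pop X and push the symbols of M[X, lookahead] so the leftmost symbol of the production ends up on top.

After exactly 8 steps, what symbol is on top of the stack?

     Stack            Input              Action
  1  $ <S>            t w u t u v t t $  expand <S> → t <B> t
  2  $ t <B> t        t w u t u v t t $  match t
  3  $ t <B>          w u t u v t t $    expand <B> → <G>
  4  $ t <G>          w u t u v t t $    expand <G> → <F> t
  5  $ t t <F>        w u t u v t t $    expand <F> → w <G> v
  6  $ t t v <G> w    w u t u v t t $    match w
  7  $ t t v <G>      u t u v t t $      expand <G> → u <G> u
  8  $ t t v u <G> u  u t u v t t $      match u
Stack after step 8: $ t t v u <G> (top = <G>).

<G>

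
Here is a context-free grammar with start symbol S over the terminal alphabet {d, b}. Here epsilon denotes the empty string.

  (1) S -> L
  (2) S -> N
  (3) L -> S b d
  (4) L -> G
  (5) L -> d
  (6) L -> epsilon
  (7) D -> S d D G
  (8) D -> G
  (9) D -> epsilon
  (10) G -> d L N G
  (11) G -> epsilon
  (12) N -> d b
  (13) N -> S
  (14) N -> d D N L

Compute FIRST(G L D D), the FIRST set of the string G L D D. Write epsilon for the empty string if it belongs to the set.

FIRST(G) = {epsilon, d}
FIRST(S) = {epsilon, b, d}  (via L, N)
FIRST(L) = {epsilon, b, d}  (via S b d, G)
FIRST(D) = {epsilon, b, d}  (via S d D G, G)
FIRST(N) = {epsilon, b, d}  (via S)
FIRST(G L D D): take FIRST of each symbol in turn, carrying on past any symbol whose FIRST contains epsilon; result {epsilon, b, d}.

{epsilon, b, d}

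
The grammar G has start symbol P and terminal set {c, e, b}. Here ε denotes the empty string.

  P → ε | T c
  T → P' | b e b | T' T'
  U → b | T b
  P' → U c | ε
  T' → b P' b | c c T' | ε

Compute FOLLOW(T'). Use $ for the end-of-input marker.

FIRST(T') = {ε, b, c}
FIRST(P) = {ε, b, c}  (via T c)
FIRST(T) = {ε, b, c}  (via P', T' T')
FIRST(U) = {b, c}  (via T b)
FIRST(P') = {ε, b, c}  (via U c)
FOLLOW(P) includes $ since P is the start symbol.
FOLLOW(P): P appears on no right-hand side. Thus FOLLOW(P) = {$}.
FOLLOW(T): in P→T c, T is followed by c with FIRST {c}; in U→T b, T is followed by b with FIRST {b}. Thus FOLLOW(T) = {b, c}.
FOLLOW(U): in P'→U c, U is followed by c with FIRST {c}. Thus FOLLOW(U) = {c}.
FOLLOW(P'): in T→P', the suffix after P' is empty, so FOLLOW(P') ⊇ FOLLOW(T) = {b, c}; in T'→b P' b, P' is followed by b with FIRST {b}. Thus FOLLOW(P') = {b, c}.
FOLLOW(T'): in T→T' T' (occurrence 1), T' is followed by T' with FIRST {ε, b, c}; in T→T' T' (occurrence 1), the suffix after T' is nullable, so FOLLOW(T') ⊇ FOLLOW(T) = {b, c}; in T→T' T' (occurrence 2), the suffix after T' is empty, so FOLLOW(T') ⊇ FOLLOW(T) = {b, c}; in T'→c c T', the suffix after T' is empty (adds nothing new). Thus FOLLOW(T') = {b, c}.

{b, c}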